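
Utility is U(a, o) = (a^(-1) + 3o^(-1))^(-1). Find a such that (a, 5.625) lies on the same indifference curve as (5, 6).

a = 6

U depends on (a, o) only through S = a^(-1) + 3o^(-1), so equal utility means equal S. At (5, 6): S = 0.7.
With o = 5.625: 3·5.625^(-1) = 8/15, so a^(-1) = 0.7 − 8/15 = 1/6.
Hence a = 1/(1/6) = 6.
Check: U(6, 5.625) = 1.4286.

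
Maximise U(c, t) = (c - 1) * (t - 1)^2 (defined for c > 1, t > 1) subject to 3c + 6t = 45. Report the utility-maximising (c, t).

MU_c = (t−1)^2, MU_t = 2·(c−1)·(t−1).
MRS = (1/2)·(t−1)/(c−1).
Tangency: set MRS = p_c/p_t = 3/6 = 0.5.
So (1/2)·(t − 1)/(c − 1) = 0.5, i.e. (t − 1) = (c − 1).
Rewrite the budget in excess-of-subsistence terms: 3·(c − 1) + 6·(t − 1) = 45 − 3·1 − 6·1 = 36.
Substituting, 9·(c − 1) = 36, so c − 1 = 4 and c* = 5.
Then t − 1 = 4, so t* = 5.

c* = 5, t* = 5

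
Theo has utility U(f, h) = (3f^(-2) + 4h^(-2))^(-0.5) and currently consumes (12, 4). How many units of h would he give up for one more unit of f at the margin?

MRS = 1/36

For CES with ρ = -2, MRS = (3/4)·(h/f)^3.
At (12, 4): MRS = 1/36.
So at (12, 4) the consumer would give up 1/36 units of h for one more unit of f.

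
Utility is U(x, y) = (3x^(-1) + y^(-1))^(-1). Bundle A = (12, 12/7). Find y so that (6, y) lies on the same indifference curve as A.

U depends on (x, y) only through S = 3x^(-1) + y^(-1), so equal utility means equal S. At (12, 12/7): S = 5/6.
With x = 6: 3·6^(-1) = 0.5, so y^(-1) = 5/6 − 0.5 = 1/3.
Hence y = 1/(1/3) = 3.
Check: U(6, 3) = 1.2.

y = 3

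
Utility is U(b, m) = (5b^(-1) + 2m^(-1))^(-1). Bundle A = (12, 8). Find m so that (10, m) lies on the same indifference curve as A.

U depends on (b, m) only through S = 5b^(-1) + 2m^(-1), so equal utility means equal S. At (12, 8): S = 2/3.
With b = 10: 5·10^(-1) = 0.5, so 2m^(-1) = 2/3 − 0.5 = 1/6, i.e. m^(-1) = 1/12.
Hence m = 1/(1/12) = 12.
Check: U(10, 12) = 1.5.

m = 12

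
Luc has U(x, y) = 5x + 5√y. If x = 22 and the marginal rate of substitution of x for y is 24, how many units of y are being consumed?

y = 144

MU_x = 5, MU_y = 5/(2√y).
MRS = 5 ÷ (5/(2√y)).
MRS depends only on y: 2·√y = 24 ⇒ √y = 24/2 = 12 ⇒ y = 144.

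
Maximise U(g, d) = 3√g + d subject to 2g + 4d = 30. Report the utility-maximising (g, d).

g* = 9, d* = 3

MU_g = 3/(2√g), MU_d = 1.
MRS = 3/(2√g) ÷ 1.
Tangency: set MRS = p_g/p_d = 2/4 = 0.5.
MRS depends only on g: 1.5/√g = 0.5 ⇒ √g = 1.5/0.5 = 3 ⇒ g* = 9.
From the budget, 4·d = 30 − 2·9 = 12, so d* = 3.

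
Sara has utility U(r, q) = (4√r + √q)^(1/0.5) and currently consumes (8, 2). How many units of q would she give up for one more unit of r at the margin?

For CES with ρ = 0.5, MRS = (4/1)·√(q/r).
At (8, 2): MRS = 2.
The indifference curve has slope −2 at this bundle.

MRS = 2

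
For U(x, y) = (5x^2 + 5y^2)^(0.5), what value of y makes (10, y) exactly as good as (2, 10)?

y = 2

U depends on (x, y) only through S = 5x^2 + 5y^2, so equal utility means equal S. At (2, 10): S = 520.
With x = 10: 5·10^2 = 500, so 5y^2 = 520 − 500 = 20, i.e. y^2 = 4.
Hence y = √4 = 2.
Check: U(10, 2) = 22.8035.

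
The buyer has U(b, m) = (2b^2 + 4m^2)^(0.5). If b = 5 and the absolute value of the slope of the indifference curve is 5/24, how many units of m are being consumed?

For CES with ρ = 2, MRS = (2/4)·(m/b)^(-1).
Setting (2/4)·(m/5)^(-1) = 5/24 gives (m/5)^(-1) = 5/12, so m/5 = 2.4 and m = 12.

m = 12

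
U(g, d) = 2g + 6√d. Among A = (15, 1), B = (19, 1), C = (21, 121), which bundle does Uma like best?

Evaluate utility at each bundle:
U(A) = 36.000.
U(B) = 44.000.
U(C) = 108.000.
Highest utility is C, so C ≻ B ≻ A.

Bundle C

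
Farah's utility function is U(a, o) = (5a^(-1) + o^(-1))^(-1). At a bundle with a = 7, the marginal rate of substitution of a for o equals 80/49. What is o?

o = 4

For CES with ρ = -1, MRS = (5/1)·(o/a)^2.
Setting (5/1)·(o/7)^2 = 80/49 gives (o/7)^2 = 16/49, so o/7 = 4/7 and o = 4.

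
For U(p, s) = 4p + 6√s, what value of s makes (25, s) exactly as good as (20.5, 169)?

U(20.5, 169) = 160.
Set U(25, s) = 160 and solve.
With p = 25: 6√s = 160 − 4·25 = 60, so √s = 10 and s = 100.
Check: U(25, 100) = 160.

s = 100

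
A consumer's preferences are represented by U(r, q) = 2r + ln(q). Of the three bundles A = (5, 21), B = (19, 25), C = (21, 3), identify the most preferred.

Evaluate utility at each bundle:
U(A) = 13.045.
U(B) = 41.219.
U(C) = 43.099.
Highest utility is C, so C ≻ B ≻ A.

Bundle C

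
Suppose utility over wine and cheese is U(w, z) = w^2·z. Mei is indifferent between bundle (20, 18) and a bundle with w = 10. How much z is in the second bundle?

U(20, 18) = 7200.
Set U(10, z) = 7200 and solve.
With w = 10: 10^2 = 100, so z = 7200/100 = 72.
Check: U(10, 72) = 7200.

z = 72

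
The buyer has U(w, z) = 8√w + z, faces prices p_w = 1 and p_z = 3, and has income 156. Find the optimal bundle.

w* = 144, z* = 4

MU_w = 8/(2√w), MU_z = 1.
MRS = 8/(2√w) ÷ 1.
Tangency: set MRS = p_w/p_z = 1/3.
MRS depends only on w: 4/√w = 1/3 ⇒ √w = 4/(1/3) = 12 ⇒ w* = 144.
From the budget, 3·z = 156 − 1·144 = 12, so z* = 4.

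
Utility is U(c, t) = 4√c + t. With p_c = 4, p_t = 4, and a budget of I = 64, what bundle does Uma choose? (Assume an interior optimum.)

c* = 4, t* = 12

MU_c = 4/(2√c), MU_t = 1.
MRS = 4/(2√c) ÷ 1.
Tangency: set MRS = p_c/p_t = 4/4 = 1.
MRS depends only on c: 2/√c = 1 ⇒ √c = 2/1 = 2 ⇒ c* = 4.
From the budget, 4·t = 64 − 4·4 = 48, so t* = 12.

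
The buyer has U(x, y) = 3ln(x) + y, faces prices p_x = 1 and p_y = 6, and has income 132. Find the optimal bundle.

x* = 18, y* = 19

MU_x = 3/x, MU_y = 1.
MRS = 3/x ÷ 1.
Tangency: set MRS = p_x/p_y = 1/6.
MRS depends only on x: 3/x = 1/6 ⇒ x* = 3/(1/6) = 18.
From the budget, 6·y = 132 − 1·18 = 114, so y* = 19.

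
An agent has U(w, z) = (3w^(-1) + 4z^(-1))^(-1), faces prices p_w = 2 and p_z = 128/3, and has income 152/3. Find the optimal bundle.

For CES with ρ = -1, MRS = (3/4)·(z/w)^2.
Tangency: set MRS = p_w/p_z = 2/(128/3) = 3/64.
So (z/w)^2 = 1/16; taking the square root, z/w = 0.25, i.e. z = 0.25·w.
Substitute into the budget 2·w + (128/3)·z = 152/3: (38/3)·w = 152/3, so w* = 4 and z* = 0.25·4 = 1.

w* = 4, z* = 1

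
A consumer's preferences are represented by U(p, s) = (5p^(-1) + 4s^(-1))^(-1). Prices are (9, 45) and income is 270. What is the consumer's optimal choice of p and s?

p* = 10, s* = 4

For CES with ρ = -1, MRS = (5/4)·(s/p)^2.
Tangency: set MRS = p_p/p_s = 9/45 = 0.2.
So (s/p)^2 = 4/25; taking the square root, s/p = 0.4, i.e. s = 0.4·p.
Substitute into the budget 9·p + 45·s = 270: 27·p = 270, so p* = 10 and s* = 0.4·10 = 4.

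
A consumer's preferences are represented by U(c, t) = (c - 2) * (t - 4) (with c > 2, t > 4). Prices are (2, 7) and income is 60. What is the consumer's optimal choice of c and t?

c* = 9, t* = 6

MU_c = (t−4), MU_t = (c−2).
MRS = (t−4)/(c−2).
Tangency: set MRS = p_c/p_t = 2/7.
So (t − 4)/(c − 2) = 2/7, i.e. (t − 4) = (2/7)·(c − 2).
Rewrite the budget in excess-of-subsistence terms: 2·(c − 2) + 7·(t − 4) = 60 − 2·2 − 7·4 = 28.
Substituting, 4·(c − 2) = 28, so c − 2 = 7 and c* = 9.
Then t − 4 = (2/7)·7 = 2, so t* = 6.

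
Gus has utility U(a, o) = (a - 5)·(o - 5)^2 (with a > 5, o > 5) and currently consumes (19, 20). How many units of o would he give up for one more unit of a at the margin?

MU_a = (o−5)^2, MU_o = 2·(a−5)·(o−5).
MRS = (1/2)·(o−5)/(a−5).
At (19, 20): MRS = 15/28.
So at (19, 20) the consumer would give up 15/28 units of o for one more unit of a.

MRS = 15/28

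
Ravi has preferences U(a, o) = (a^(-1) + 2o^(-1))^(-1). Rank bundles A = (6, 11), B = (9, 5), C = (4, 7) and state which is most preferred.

Evaluate utility at each bundle:
U(A) = 2.870.
U(B) = 1.957.
U(C) = 1.867.
Highest utility is A, so A ≻ B ≻ C.

Bundle A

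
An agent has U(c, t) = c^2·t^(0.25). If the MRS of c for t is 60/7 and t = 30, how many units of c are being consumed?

c = 28

MU_c = 2·c·t^(0.25) and MU_t = 0.25·c^2·t^(-0.75).
MRS = MU_c/MU_t = (8)·t/c.
Substitute t = 30: MRS = 240/c. Setting 240/c = 60/7 gives c = 240/(60/7) = 28.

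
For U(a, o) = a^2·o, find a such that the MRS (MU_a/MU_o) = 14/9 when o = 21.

MU_a = 2·a·o and MU_o = a^2.
MRS = MU_a/MU_o = (2/1)·o/a.
Substitute o = 21: MRS = 42/a. Setting 42/a = 14/9 gives a = 42/(14/9) = 27.

a = 27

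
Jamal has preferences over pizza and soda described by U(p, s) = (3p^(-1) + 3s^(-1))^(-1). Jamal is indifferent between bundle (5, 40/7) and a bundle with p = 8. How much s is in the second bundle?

U depends on (p, s) only through S = 3p^(-1) + 3s^(-1), so equal utility means equal S. At (5, 40/7): S = 1.125.
With p = 8: 3·8^(-1) = 0.375, so 3s^(-1) = 1.125 − 0.375 = 0.75, i.e. s^(-1) = 0.25.
Hence s = 1/0.25 = 4.
Check: U(8, 4) = 0.8889.

s = 4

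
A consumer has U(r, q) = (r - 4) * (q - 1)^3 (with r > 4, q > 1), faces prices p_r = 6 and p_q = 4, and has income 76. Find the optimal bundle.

MU_r = (q−1)^3, MU_q = 3·(r−4)·(q−1)^2.
MRS = (1/3)·(q−1)/(r−4).
Tangency: set MRS = p_r/p_q = 6/4 = 1.5.
So (1/3)·(q − 1)/(r − 4) = 1.5, i.e. (q − 1) = 4.5·(r − 4).
Rewrite the budget in excess-of-subsistence terms: 6·(r − 4) + 4·(q − 1) = 76 − 6·4 − 4·1 = 48.
Substituting, 24·(r − 4) = 48, so r − 4 = 2 and r* = 6.
Then q − 1 = 4.5·2 = 9, so q* = 10.

r* = 6, q* = 10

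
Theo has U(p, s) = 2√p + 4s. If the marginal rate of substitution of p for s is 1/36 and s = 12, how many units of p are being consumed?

MU_p = 2/(2√p), MU_s = 4.
MRS = 2/(2√p) ÷ 4.
MRS depends only on p: 0.25/√p = 1/36 ⇒ √p = 0.25/(1/36) = 9 ⇒ p = 81.

p = 81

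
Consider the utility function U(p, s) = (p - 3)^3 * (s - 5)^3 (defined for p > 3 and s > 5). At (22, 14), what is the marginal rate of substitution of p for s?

MRS = 9/19

MU_p = 3·(p−3)^2·(s−5)^3, MU_s = 3·(p−3)^3·(s−5)^2.
MRS = (s−5)/(p−3).
At (22, 14): MRS = 9/19.
The indifference curve has slope −9/19 at this bundle.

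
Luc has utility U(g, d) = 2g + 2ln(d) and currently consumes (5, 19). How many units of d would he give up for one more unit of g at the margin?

MRS = 19

MU_g = 2, MU_d = 2/d.
MRS = 2 ÷ (2/d).
At (5, 19): MRS = 19.
That is, one extra unit of g is worth 19 units of d at the margin.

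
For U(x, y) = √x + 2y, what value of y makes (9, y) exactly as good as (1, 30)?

U(1, 30) = 61.
Set U(9, y) = 61 and solve.
With x = 9: √9 = 3, so 2y = 61 − 3 = 58 and y = 29.
Check: U(9, 29) = 61.

y = 29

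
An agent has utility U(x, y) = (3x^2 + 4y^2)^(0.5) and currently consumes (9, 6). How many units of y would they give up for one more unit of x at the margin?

MRS = 1.125

For CES with ρ = 2, MRS = (3/4)·(y/x)^(-1).
At (9, 6): MRS = 1.125.
That is, one extra unit of x is worth 1.125 units of y at the margin.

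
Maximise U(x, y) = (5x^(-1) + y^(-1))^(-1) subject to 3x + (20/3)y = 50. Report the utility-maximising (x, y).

x* = 10, y* = 3

For CES with ρ = -1, MRS = (5/1)·(y/x)^2.
Tangency: set MRS = p_x/p_y = 3/(20/3) = 0.45.
So (y/x)^2 = 9/100; taking the square root, y/x = 0.3, i.e. y = 0.3·x.
Substitute into the budget 3·x + (20/3)·y = 50: 5·x = 50, so x* = 10 and y* = 0.3·10 = 3.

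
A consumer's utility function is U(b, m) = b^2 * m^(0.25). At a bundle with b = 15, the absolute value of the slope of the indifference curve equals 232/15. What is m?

MU_b = 2·b·m^(0.25) and MU_m = 0.25·b^2·m^(-0.75).
MRS = MU_b/MU_m = (8)·m/b.
Substitute b = 15: MRS = m/1.875. Setting m/1.875 = 232/15 gives m = (232/15)·1.875 = 29.

m = 29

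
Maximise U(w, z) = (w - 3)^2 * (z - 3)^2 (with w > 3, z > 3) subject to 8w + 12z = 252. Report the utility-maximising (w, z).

MU_w = 2·(w−3)·(z−3)^2, MU_z = 2·(w−3)^2·(z−3).
MRS = (z−3)/(w−3).
Tangency: set MRS = p_w/p_z = 8/12 = 2/3.
So (z − 3)/(w − 3) = 2/3, i.e. (z − 3) = (2/3)·(w − 3).
Rewrite the budget in excess-of-subsistence terms: 8·(w − 3) + 12·(z − 3) = 252 − 8·3 − 12·3 = 192.
Substituting, 16·(w − 3) = 192, so w − 3 = 12 and w* = 15.
Then z − 3 = (2/3)·12 = 8, so z* = 11.

w* = 15, z* = 11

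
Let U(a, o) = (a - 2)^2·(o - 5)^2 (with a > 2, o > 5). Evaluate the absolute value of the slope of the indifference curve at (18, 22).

MU_a = 2·(a−2)·(o−5)^2, MU_o = 2·(a−2)^2·(o−5).
MRS = (o−5)/(a−2).
At (18, 22): MRS = 17/16.
So at (18, 22) the consumer would give up 17/16 units of o for one more unit of a.

MRS = 17/16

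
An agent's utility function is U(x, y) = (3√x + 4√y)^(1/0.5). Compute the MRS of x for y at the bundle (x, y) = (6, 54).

MRS = 2.25

For CES with ρ = 0.5, MRS = (3/4)·√(y/x).
At (6, 54): MRS = 2.25.
The indifference curve has slope −2.25 at this bundle.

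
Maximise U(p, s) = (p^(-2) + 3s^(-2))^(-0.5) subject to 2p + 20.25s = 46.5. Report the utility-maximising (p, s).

For CES with ρ = -2, MRS = (1/3)·(s/p)^3.
Tangency: set MRS = p_p/p_s = 2/20.25 = 8/81.
So (s/p)^3 = 8/27; taking the cube root, s/p = 2/3, i.e. s = (2/3)·p.
Substitute into the budget 2·p + 20.25·s = 46.5: 15.5·p = 46.5, so p* = 3 and s* = (2/3)·3 = 2.

p* = 3, s* = 2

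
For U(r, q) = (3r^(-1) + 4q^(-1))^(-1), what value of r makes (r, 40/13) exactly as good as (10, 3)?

r = 9

U depends on (r, q) only through S = 3r^(-1) + 4q^(-1), so equal utility means equal S. At (10, 3): S = 49/30.
With q = 40/13: 4·(40/13)^(-1) = 1.3, so 3r^(-1) = 49/30 − 1.3 = 1/3, i.e. r^(-1) = 1/9.
Hence r = 1/(1/9) = 9.
Check: U(9, 40/13) = 0.6122.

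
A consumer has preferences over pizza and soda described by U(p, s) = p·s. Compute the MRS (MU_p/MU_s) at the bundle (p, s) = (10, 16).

MRS = 1.6

MU_p = s and MU_s = p.
MRS = MU_p/MU_s = s/p.
At (10, 16): MRS = 1.6.
The indifference curve has slope −1.6 at this bundle.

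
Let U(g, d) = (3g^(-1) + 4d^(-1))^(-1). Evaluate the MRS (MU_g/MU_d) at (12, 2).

MRS = 1/48

For CES with ρ = -1, MRS = (3/4)·(d/g)^2.
At (12, 2): MRS = 1/48.
That is, one extra unit of g is worth 1/48 units of d at the margin.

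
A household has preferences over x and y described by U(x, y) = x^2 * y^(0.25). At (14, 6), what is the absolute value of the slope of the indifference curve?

MU_x = 2·x·y^(0.25) and MU_y = 0.25·x^2·y^(-0.75).
MRS = MU_x/MU_y = (8)·y/x.
At (14, 6): MRS = 24/7.
The indifference curve has slope −24/7 at this bundle.

MRS = 24/7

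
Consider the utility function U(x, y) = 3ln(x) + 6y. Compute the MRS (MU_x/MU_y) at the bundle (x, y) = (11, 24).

MRS = 1/22

MU_x = 3/x, MU_y = 6.
MRS = 3/x ÷ 6.
At (11, 24): MRS = 1/22.
So at (11, 24) the consumer would give up 1/22 units of y for one more unit of x.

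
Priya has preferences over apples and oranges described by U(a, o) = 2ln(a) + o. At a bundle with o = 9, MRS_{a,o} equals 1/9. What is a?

MU_a = 2/a, MU_o = 1.
MRS = 2/a ÷ 1.
MRS depends only on a: 2/a = 1/9 ⇒ a = 2/(1/9) = 18.

a = 18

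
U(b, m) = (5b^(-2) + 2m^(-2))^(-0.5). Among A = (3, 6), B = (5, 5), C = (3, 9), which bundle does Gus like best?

Bundle B

Evaluate utility at each bundle:
U(A) = 1.279.
U(B) = 1.890.
U(C) = 1.313.
Highest utility is B, so B ≻ C ≻ A.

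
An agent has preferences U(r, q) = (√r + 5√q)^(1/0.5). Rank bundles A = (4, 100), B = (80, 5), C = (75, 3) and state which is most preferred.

Bundle A

Evaluate utility at each bundle:
U(A) = 2704.000.
U(B) = 405.000.
U(C) = 300.000.
Highest utility is A, so A ≻ B ≻ C.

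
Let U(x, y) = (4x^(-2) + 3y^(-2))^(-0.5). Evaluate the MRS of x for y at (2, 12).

MRS = 288

For CES with ρ = -2, MRS = (4/3)·(y/x)^3.
At (2, 12): MRS = 288.
That is, one extra unit of x is worth 288 units of y at the margin.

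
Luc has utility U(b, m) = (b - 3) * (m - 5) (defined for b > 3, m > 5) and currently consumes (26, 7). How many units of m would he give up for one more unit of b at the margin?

MU_b = (m−5), MU_m = (b−3).
MRS = (m−5)/(b−3).
At (26, 7): MRS = 2/23.
The indifference curve has slope −2/23 at this bundle.

MRS = 2/23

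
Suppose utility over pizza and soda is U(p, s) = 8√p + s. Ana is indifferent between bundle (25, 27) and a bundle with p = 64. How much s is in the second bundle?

U(25, 27) = 67.
Set U(64, s) = 67 and solve.
With p = 64: √64 = 8, so s = 67 − 8·8 = 3.
Check: U(64, 3) = 67.

s = 3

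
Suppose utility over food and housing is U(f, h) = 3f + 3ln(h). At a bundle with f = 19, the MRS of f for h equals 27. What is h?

MU_f = 3, MU_h = 3/h.
MRS = 3 ÷ (3/h).
MRS depends only on h: h = 27 ⇒ h = 27.

h = 27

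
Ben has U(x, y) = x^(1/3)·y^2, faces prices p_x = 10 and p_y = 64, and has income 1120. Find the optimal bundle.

MU_x = 1/3·x^(-2/3)·y^2 and MU_y = 2·x^(1/3)·y.
MRS = MU_x/MU_y = (1/6)·y/x.
Tangency: set MRS = p_x/p_y = 10/64 = 5/32.
So (1/6)·y/x = 5/32, i.e. y = (15/16)·x.
Substitute into the budget 10·x + 64·y = 1120: 70·x = 1120, so x* = 16.
Then y* = (15/16)·16 = 15.

x* = 16, y* = 15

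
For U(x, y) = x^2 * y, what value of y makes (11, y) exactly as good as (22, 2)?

U(22, 2) = 968.
Set U(11, y) = 968 and solve.
With x = 11: 11^2 = 121, so y = 968/121 = 8.
Check: U(11, 8) = 968.

y = 8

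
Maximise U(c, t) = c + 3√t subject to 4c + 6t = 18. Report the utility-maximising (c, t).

MU_c = 1, MU_t = 3/(2√t).
MRS = 1 ÷ (3/(2√t)).
Tangency: set MRS = p_c/p_t = 4/6 = 2/3.
MRS depends only on t: (2/3)·√t = 2/3 ⇒ √t = (2/3)/(2/3) = 1 ⇒ t* = 1.
From the budget, 4·c = 18 − 6·1 = 12, so c* = 3.

c* = 3, t* = 1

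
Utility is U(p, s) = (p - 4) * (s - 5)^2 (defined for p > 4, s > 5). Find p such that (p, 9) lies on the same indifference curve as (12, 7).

p = 6

U(12, 7) = 32.
Set U(p, 9) = 32 and solve.
With s = 9: (9 − 5)^2 = 16, so (p − 4) = 32/16 = 2.
So p = 4 + 2 = 6.
Check: U(6, 9) = 32.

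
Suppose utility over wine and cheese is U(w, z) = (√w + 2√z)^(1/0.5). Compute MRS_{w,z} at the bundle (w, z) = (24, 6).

For CES with ρ = 0.5, MRS = (1/2)·√(z/w).
At (24, 6): MRS = 0.25.
So at (24, 6) the consumer would give up 0.25 units of z for one more unit of w.

MRS = 0.25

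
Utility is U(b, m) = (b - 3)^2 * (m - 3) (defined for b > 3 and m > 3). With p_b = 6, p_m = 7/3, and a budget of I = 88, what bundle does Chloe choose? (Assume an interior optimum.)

b* = 10, m* = 12

MU_b = 2·(b−3)·(m−3), MU_m = (b−3)^2.
MRS = (2/1)·(m−3)/(b−3).
Tangency: set MRS = p_b/p_m = 6/(7/3) = 18/7.
So (2/1)·(m − 3)/(b − 3) = 18/7, i.e. (m − 3) = (9/7)·(b − 3).
Rewrite the budget in excess-of-subsistence terms: 6·(b − 3) + (7/3)·(m − 3) = 88 − 6·3 − (7/3)·3 = 63.
Substituting, 9·(b − 3) = 63, so b − 3 = 7 and b* = 10.
Then m − 3 = (9/7)·7 = 9, so m* = 12.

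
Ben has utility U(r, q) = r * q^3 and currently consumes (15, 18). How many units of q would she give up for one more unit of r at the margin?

MRS = 0.4

MU_r = q^3 and MU_q = 3·r·q^2.
MRS = MU_r/MU_q = (1/3)·q/r.
At (15, 18): MRS = 0.4.
The indifference curve has slope −0.4 at this bundle.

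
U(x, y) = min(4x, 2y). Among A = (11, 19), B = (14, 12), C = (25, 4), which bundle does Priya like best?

Bundle A

Evaluate utility at each bundle:
U(A) = 38.
U(B) = 24.
U(C) = 8.
Highest utility is A, so A ≻ B ≻ C.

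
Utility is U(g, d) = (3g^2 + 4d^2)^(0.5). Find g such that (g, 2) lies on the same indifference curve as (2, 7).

g = 8

U depends on (g, d) only through S = 3g^2 + 4d^2, so equal utility means equal S. At (2, 7): S = 208.
With d = 2: 4·2^2 = 16, so 3g^2 = 208 − 16 = 192, i.e. g^2 = 64.
Hence g = √64 = 8.
Check: U(8, 2) = 14.4222.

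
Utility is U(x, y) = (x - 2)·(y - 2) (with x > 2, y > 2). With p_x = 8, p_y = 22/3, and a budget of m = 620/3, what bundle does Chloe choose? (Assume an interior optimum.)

x* = 13, y* = 14

MU_x = (y−2), MU_y = (x−2).
MRS = (y−2)/(x−2).
Tangency: set MRS = p_x/p_y = 8/(22/3) = 12/11.
So (y − 2)/(x − 2) = 12/11, i.e. (y − 2) = (12/11)·(x − 2).
Rewrite the budget in excess-of-subsistence terms: 8·(x − 2) + (22/3)·(y − 2) = 620/3 − 8·2 − (22/3)·2 = 176.
Substituting, 16·(x − 2) = 176, so x − 2 = 11 and x* = 13.
Then y − 2 = (12/11)·11 = 12, so y* = 14.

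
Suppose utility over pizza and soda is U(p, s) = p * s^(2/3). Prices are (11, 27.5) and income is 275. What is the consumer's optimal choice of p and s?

p* = 15, s* = 4

MU_p = s^(2/3) and MU_s = 2/3·p·s^(-1/3).
MRS = MU_p/MU_s = (1.5)·s/p.
Tangency: set MRS = p_p/p_s = 11/27.5 = 0.4.
So (1.5)·s/p = 0.4, i.e. s = (4/15)·p.
Substitute into the budget 11·p + 27.5·s = 275: (55/3)·p = 275, so p* = 15.
Then s* = (4/15)·15 = 4.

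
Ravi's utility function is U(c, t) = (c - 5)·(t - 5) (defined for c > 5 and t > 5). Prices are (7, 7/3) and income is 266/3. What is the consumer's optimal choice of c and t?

MU_c = (t−5), MU_t = (c−5).
MRS = (t−5)/(c−5).
Tangency: set MRS = p_c/p_t = 7/(7/3) = 3.
So (t − 5)/(c − 5) = 3, i.e. (t − 5) = 3·(c − 5).
Rewrite the budget in excess-of-subsistence terms: 7·(c − 5) + (7/3)·(t − 5) = 266/3 − 7·5 − (7/3)·5 = 42.
Substituting, 14·(c − 5) = 42, so c − 5 = 3 and c* = 8.
Then t − 5 = 3·3 = 9, so t* = 14.

c* = 8, t* = 14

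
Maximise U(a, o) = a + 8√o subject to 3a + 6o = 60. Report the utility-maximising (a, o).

MU_a = 1, MU_o = 8/(2√o).
MRS = 1 ÷ (8/(2√o)).
Tangency: set MRS = p_a/p_o = 3/6 = 0.5.
MRS depends only on o: 0.25·√o = 0.5 ⇒ √o = 0.5/0.25 = 2 ⇒ o* = 4.
From the budget, 3·a = 60 − 6·4 = 36, so a* = 12.

a* = 12, o* = 4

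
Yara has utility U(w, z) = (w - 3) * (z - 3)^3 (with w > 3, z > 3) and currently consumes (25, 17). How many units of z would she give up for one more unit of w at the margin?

MU_w = (z−3)^3, MU_z = 3·(w−3)·(z−3)^2.
MRS = (1/3)·(z−3)/(w−3).
At (25, 17): MRS = 7/33.
So at (25, 17) the consumer would give up 7/33 units of z for one more unit of w.

MRS = 7/33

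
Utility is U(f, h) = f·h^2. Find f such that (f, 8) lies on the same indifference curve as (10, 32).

f = 160

U(10, 32) = 10240.
Set U(f, 8) = 10240 and solve.
With h = 8: 8^2 = 64, so f = 10240/64 = 160.
Check: U(160, 8) = 10240.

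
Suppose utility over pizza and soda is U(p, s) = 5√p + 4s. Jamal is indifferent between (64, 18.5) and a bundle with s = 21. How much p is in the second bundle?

p = 36

U(64, 18.5) = 114.
Set U(p, 21) = 114 and solve.
With s = 21: 5√p = 114 − 4·21 = 30, so √p = 6 and p = 36.
Check: U(36, 21) = 114.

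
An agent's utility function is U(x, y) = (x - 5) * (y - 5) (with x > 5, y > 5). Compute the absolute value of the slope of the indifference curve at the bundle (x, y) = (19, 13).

MRS = 4/7

MU_x = (y−5), MU_y = (x−5).
MRS = (y−5)/(x−5).
At (19, 13): MRS = 4/7.
The indifference curve has slope −4/7 at this bundle.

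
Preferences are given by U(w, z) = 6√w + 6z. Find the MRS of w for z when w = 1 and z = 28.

MU_w = 6/(2√w), MU_z = 6.
MRS = 6/(2√w) ÷ 6.
At (1, 28): MRS = 0.5.
That is, one extra unit of w is worth 0.5 units of z at the margin.

MRS = 0.5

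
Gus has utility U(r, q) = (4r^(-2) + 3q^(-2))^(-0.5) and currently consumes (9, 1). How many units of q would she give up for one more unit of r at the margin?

MRS = 4/2187

For CES with ρ = -2, MRS = (4/3)·(q/r)^3.
At (9, 1): MRS = 4/2187.
The indifference curve has slope −4/2187 at this bundle.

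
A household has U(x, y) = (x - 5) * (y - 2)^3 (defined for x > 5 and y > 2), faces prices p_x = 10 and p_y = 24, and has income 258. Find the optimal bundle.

MU_x = (y−2)^3, MU_y = 3·(x−5)·(y−2)^2.
MRS = (1/3)·(y−2)/(x−5).
Tangency: set MRS = p_x/p_y = 10/24 = 5/12.
So (1/3)·(y − 2)/(x − 5) = 5/12, i.e. (y − 2) = 1.25·(x − 5).
Rewrite the budget in excess-of-subsistence terms: 10·(x − 5) + 24·(y − 2) = 258 − 10·5 − 24·2 = 160.
Substituting, 40·(x − 5) = 160, so x − 5 = 4 and x* = 9.
Then y − 2 = 1.25·4 = 5, so y* = 7.

x* = 9, y* = 7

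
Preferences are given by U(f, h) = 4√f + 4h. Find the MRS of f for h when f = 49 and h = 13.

MU_f = 4/(2√f), MU_h = 4.
MRS = 4/(2√f) ÷ 4.
At (49, 13): MRS = 1/14.
So at (49, 13) the consumer would give up 1/14 units of h for one more unit of f.

MRS = 1/14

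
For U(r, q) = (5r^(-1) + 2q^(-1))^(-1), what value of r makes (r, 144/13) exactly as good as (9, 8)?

r = 8

U depends on (r, q) only through S = 5r^(-1) + 2q^(-1), so equal utility means equal S. At (9, 8): S = 29/36.
With q = 144/13: 2·(144/13)^(-1) = 13/72, so 5r^(-1) = 29/36 − 13/72 = 0.625, i.e. r^(-1) = 0.125.
Hence r = 1/0.125 = 8.
Check: U(8, 144/13) = 1.2414.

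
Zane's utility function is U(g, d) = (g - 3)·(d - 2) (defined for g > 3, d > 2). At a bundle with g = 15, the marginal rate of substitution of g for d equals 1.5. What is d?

MU_g = (d−2), MU_d = (g−3).
MRS = (d−2)/(g−3).
Substitute g = 15: MRS = (d − 2)/12. Setting this equal to 1.5 gives d − 2 = 1.5·12 = 18, so d = 20.

d = 20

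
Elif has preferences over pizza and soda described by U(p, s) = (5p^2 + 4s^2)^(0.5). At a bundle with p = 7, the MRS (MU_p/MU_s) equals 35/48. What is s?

s = 12

For CES with ρ = 2, MRS = (5/4)·(s/p)^(-1).
Setting (5/4)·(s/7)^(-1) = 35/48 gives (s/7)^(-1) = 7/12, so s/7 = 12/7 and s = 12.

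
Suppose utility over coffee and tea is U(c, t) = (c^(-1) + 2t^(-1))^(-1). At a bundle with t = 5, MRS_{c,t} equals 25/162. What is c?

c = 9

For CES with ρ = -1, MRS = (1/2)·(t/c)^2.
Setting (1/2)·(5/c)^2 = 25/162 gives (5/c)^2 = 25/81, so 5/c = 5/9 and c = 9.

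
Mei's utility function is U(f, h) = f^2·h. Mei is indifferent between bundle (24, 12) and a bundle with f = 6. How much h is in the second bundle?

U(24, 12) = 6912.
Set U(6, h) = 6912 and solve.
With f = 6: 6^2 = 36, so h = 6912/36 = 192.
Check: U(6, 192) = 6912.

h = 192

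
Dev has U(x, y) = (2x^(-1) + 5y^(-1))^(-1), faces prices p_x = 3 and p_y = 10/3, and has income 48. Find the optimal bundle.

x* = 6, y* = 9

For CES with ρ = -1, MRS = (2/5)·(y/x)^2.
Tangency: set MRS = p_x/p_y = 3/(10/3) = 0.9.
So (y/x)^2 = 2.25; taking the square root, y/x = 1.5, i.e. y = 1.5·x.
Substitute into the budget 3·x + (10/3)·y = 48: 8·x = 48, so x* = 6 and y* = 1.5·6 = 9.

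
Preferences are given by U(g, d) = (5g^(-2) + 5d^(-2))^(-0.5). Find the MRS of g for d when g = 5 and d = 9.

For CES with ρ = -2, MRS = (d/g)^3.
At (5, 9): MRS = 729/125.
The indifference curve has slope −729/125 at this bundle.

MRS = 729/125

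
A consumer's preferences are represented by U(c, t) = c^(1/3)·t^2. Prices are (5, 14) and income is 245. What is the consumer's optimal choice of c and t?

c* = 7, t* = 15

MU_c = 1/3·c^(-2/3)·t^2 and MU_t = 2·c^(1/3)·t.
MRS = MU_c/MU_t = (1/6)·t/c.
Tangency: set MRS = p_c/p_t = 5/14.
So (1/6)·t/c = 5/14, i.e. t = (15/7)·c.
Substitute into the budget 5·c + 14·t = 245: 35·c = 245, so c* = 7.
Then t* = (15/7)·7 = 15.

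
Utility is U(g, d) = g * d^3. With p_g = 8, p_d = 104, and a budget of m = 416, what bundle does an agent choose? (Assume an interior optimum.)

g* = 13, d* = 3

MU_g = d^3 and MU_d = 3·g·d^2.
MRS = MU_g/MU_d = (1/3)·d/g.
Tangency: set MRS = p_g/p_d = 8/104 = 1/13.
So (1/3)·d/g = 1/13, i.e. d = (3/13)·g.
Substitute into the budget 8·g + 104·d = 416: 32·g = 416, so g* = 13.
Then d* = (3/13)·13 = 3.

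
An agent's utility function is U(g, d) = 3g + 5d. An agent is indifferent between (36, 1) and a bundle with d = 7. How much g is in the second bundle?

U(36, 1) = 113.
Set U(g, 7) = 113 and solve.
3g + 5·7 = 113 ⇒ 3g = 78 ⇒ g = 26.
Check: U(26, 7) = 113.

g = 26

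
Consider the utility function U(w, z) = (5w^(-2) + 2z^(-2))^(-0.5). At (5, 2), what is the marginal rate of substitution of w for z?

For CES with ρ = -2, MRS = (5/2)·(z/w)^3.
At (5, 2): MRS = 4/25.
That is, one extra unit of w is worth 4/25 units of z at the margin.

MRS = 4/25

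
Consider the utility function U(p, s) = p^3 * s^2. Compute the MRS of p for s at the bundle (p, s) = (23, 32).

MU_p = 3·p^2·s^2 and MU_s = 2·p^3·s.
MRS = MU_p/MU_s = (3/2)·s/p.
At (23, 32): MRS = 48/23.
The indifference curve has slope −48/23 at this bundle.

MRS = 48/23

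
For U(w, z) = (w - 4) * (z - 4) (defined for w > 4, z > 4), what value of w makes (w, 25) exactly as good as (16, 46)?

U(16, 46) = 504.
Set U(w, 25) = 504 and solve.
With z = 25: (25 − 4) = 21, so (w − 4) = 504/21 = 24.
So w = 4 + 24 = 28.
Check: U(28, 25) = 504.

w = 28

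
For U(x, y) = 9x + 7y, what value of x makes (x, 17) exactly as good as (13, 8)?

x = 6

U(13, 8) = 173.
Set U(x, 17) = 173 and solve.
9x + 7·17 = 173 ⇒ 9x = 54 ⇒ x = 6.
Check: U(6, 17) = 173.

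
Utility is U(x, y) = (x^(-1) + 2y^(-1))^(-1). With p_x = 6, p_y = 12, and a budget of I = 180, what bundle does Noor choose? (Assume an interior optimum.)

For CES with ρ = -1, MRS = (1/2)·(y/x)^2.
Tangency: set MRS = p_x/p_y = 6/12 = 0.5.
So (y/x)^2 = 1; taking the square root, y/x = 1, i.e. y = x.
Substitute into the budget 6·x + 12·y = 180: 18·x = 180, so x* = 10 and y* = 10.

x* = 10, y* = 10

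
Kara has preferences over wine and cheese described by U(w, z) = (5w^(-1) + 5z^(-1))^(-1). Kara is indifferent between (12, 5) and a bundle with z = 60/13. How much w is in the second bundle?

w = 15

U depends on (w, z) only through S = 5w^(-1) + 5z^(-1), so equal utility means equal S. At (12, 5): S = 17/12.
With z = 60/13: 5·(60/13)^(-1) = 13/12, so 5w^(-1) = 17/12 − 13/12 = 1/3, i.e. w^(-1) = 1/15.
Hence w = 1/(1/15) = 15.
Check: U(15, 60/13) = 0.7059.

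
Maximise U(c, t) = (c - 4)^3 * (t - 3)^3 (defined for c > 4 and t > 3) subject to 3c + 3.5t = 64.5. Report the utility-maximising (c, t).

c* = 11, t* = 9

MU_c = 3·(c−4)^2·(t−3)^3, MU_t = 3·(c−4)^3·(t−3)^2.
MRS = (t−3)/(c−4).
Tangency: set MRS = p_c/p_t = 3/3.5 = 6/7.
So (t − 3)/(c − 4) = 6/7, i.e. (t − 3) = (6/7)·(c − 4).
Rewrite the budget in excess-of-subsistence terms: 3·(c − 4) + 3.5·(t − 3) = 64.5 − 3·4 − 3.5·3 = 42.
Substituting, 6·(c − 4) = 42, so c − 4 = 7 and c* = 11.
Then t − 3 = (6/7)·7 = 6, so t* = 9.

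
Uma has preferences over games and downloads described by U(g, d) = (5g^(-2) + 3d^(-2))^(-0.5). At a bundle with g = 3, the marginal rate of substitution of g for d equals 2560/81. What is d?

d = 8

For CES with ρ = -2, MRS = (5/3)·(d/g)^3.
Setting (5/3)·(d/3)^3 = 2560/81 gives (d/3)^3 = 512/27, so d/3 = 8/3 and d = 8.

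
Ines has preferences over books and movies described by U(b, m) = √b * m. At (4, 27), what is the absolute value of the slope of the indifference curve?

MRS = 3.375

MU_b = 0.5·b^(-0.5)·m and MU_m = √b.
MRS = MU_b/MU_m = (0.5)·m/b.
At (4, 27): MRS = 3.375.
The indifference curve has slope −3.375 at this bundle.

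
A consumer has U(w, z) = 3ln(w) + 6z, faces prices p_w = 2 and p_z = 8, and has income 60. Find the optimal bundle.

MU_w = 3/w, MU_z = 6.
MRS = 3/w ÷ 6.
Tangency: set MRS = p_w/p_z = 2/8 = 0.25.
MRS depends only on w: 0.5/w = 0.25 ⇒ w* = 0.5/0.25 = 2.
From the budget, 8·z = 60 − 2·2 = 56, so z* = 7.

w* = 2, z* = 7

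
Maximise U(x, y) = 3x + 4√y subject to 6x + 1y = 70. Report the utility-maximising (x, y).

x* = 9, y* = 16

MU_x = 3, MU_y = 4/(2√y).
MRS = 3 ÷ (4/(2√y)).
Tangency: set MRS = p_x/p_y = 6/1 = 6.
MRS depends only on y: 1.5·√y = 6 ⇒ √y = 6/1.5 = 4 ⇒ y* = 16.
From the budget, 6·x = 70 − 1·16 = 54, so x* = 9.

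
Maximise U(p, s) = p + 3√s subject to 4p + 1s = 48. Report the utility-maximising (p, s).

MU_p = 1, MU_s = 3/(2√s).
MRS = 1 ÷ (3/(2√s)).
Tangency: set MRS = p_p/p_s = 4/1 = 4.
MRS depends only on s: (2/3)·√s = 4 ⇒ √s = 4/(2/3) = 6 ⇒ s* = 36.
From the budget, 4·p = 48 − 1·36 = 12, so p* = 3.

p* = 3, s* = 36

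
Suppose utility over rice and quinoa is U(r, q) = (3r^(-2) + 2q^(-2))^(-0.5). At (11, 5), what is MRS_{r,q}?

MRS = 375/2662

For CES with ρ = -2, MRS = (3/2)·(q/r)^3.
At (11, 5): MRS = 375/2662.
So at (11, 5) the consumer would give up 375/2662 units of q for one more unit of r.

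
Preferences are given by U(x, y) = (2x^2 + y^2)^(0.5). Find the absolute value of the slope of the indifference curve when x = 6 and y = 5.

MRS = 2.4

For CES with ρ = 2, MRS = (2/1)·(y/x)^(-1).
At (6, 5): MRS = 2.4.
That is, one extra unit of x is worth 2.4 units of y at the margin.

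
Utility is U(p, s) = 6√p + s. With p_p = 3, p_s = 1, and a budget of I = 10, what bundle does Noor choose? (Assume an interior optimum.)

MU_p = 6/(2√p), MU_s = 1.
MRS = 6/(2√p) ÷ 1.
Tangency: set MRS = p_p/p_s = 3/1 = 3.
MRS depends only on p: 3/√p = 3 ⇒ √p = 3/3 = 1 ⇒ p* = 1.
From the budget, 1·s = 10 − 3·1 = 7, so s* = 7.

p* = 1, s* = 7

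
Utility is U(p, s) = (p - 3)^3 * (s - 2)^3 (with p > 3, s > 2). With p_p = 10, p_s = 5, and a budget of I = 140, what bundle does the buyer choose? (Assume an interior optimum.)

p* = 8, s* = 12

MU_p = 3·(p−3)^2·(s−2)^3, MU_s = 3·(p−3)^3·(s−2)^2.
MRS = (s−2)/(p−3).
Tangency: set MRS = p_p/p_s = 10/5 = 2.
So (s − 2)/(p − 3) = 2, i.e. (s − 2) = 2·(p − 3).
Rewrite the budget in excess-of-subsistence terms: 10·(p − 3) + 5·(s − 2) = 140 − 10·3 − 5·2 = 100.
Substituting, 20·(p − 3) = 100, so p − 3 = 5 and p* = 8.
Then s − 2 = 2·5 = 10, so s* = 12.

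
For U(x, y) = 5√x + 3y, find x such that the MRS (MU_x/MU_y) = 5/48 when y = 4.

MU_x = 5/(2√x), MU_y = 3.
MRS = 5/(2√x) ÷ 3.
MRS depends only on x: (5/6)/√x = 5/48 ⇒ √x = (5/6)/(5/48) = 8 ⇒ x = 64.

x = 64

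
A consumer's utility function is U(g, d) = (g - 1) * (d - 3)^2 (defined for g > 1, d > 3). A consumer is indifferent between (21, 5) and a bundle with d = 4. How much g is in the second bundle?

g = 81

U(21, 5) = 80.
Set U(g, 4) = 80 and solve.
With d = 4: (4 − 3)^2 = 1, so (g − 1) = 80/1 = 80.
So g = 1 + 80 = 81.
Check: U(81, 4) = 80.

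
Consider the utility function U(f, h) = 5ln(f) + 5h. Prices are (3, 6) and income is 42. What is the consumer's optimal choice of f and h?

f* = 2, h* = 6

MU_f = 5/f, MU_h = 5.
MRS = 5/f ÷ 5.
Tangency: set MRS = p_f/p_h = 3/6 = 0.5.
MRS depends only on f: 1/f = 0.5 ⇒ f* = 1/0.5 = 2.
From the budget, 6·h = 42 − 3·2 = 36, so h* = 6.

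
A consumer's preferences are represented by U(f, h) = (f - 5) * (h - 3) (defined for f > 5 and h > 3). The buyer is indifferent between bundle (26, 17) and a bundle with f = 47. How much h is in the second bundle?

U(26, 17) = 294.
Set U(47, h) = 294 and solve.
With f = 47: (47 − 5) = 42, so (h − 3) = 294/42 = 7.
So h = 3 + 7 = 10.
Check: U(47, 10) = 294.

h = 10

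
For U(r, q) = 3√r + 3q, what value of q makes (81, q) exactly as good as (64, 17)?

U(64, 17) = 75.
Set U(81, q) = 75 and solve.
With r = 81: √81 = 9, so 3q = 75 − 3·9 = 48 and q = 16.
Check: U(81, 16) = 75.

q = 16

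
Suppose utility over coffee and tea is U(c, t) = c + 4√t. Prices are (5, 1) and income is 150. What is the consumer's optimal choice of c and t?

MU_c = 1, MU_t = 4/(2√t).
MRS = 1 ÷ (4/(2√t)).
Tangency: set MRS = p_c/p_t = 5/1 = 5.
MRS depends only on t: 0.5·√t = 5 ⇒ √t = 5/0.5 = 10 ⇒ t* = 100.
From the budget, 5·c = 150 − 1·100 = 50, so c* = 10.

c* = 10, t* = 100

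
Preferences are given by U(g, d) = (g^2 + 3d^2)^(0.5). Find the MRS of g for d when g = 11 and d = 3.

MRS = 11/9

For CES with ρ = 2, MRS = (1/3)·(d/g)^(-1).
At (11, 3): MRS = 11/9.
That is, one extra unit of g is worth 11/9 units of d at the margin.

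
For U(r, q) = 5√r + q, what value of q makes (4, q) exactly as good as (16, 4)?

q = 14

U(16, 4) = 24.
Set U(4, q) = 24 and solve.
With r = 4: √4 = 2, so q = 24 − 5·2 = 14.
Check: U(4, 14) = 24.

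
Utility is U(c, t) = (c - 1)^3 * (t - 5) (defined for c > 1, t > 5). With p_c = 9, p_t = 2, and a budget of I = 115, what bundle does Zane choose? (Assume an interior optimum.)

MU_c = 3·(c−1)^2·(t−5), MU_t = (c−1)^3.
MRS = (3/1)·(t−5)/(c−1).
Tangency: set MRS = p_c/p_t = 9/2 = 4.5.
So (3/1)·(t − 5)/(c − 1) = 4.5, i.e. (t − 5) = 1.5·(c − 1).
Rewrite the budget in excess-of-subsistence terms: 9·(c − 1) + 2·(t − 5) = 115 − 9·1 − 2·5 = 96.
Substituting, 12·(c − 1) = 96, so c − 1 = 8 and c* = 9.
Then t − 5 = 1.5·8 = 12, so t* = 17.

c* = 9, t* = 17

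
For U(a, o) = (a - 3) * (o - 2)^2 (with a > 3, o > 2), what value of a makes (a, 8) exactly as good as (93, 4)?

U(93, 4) = 360.
Set U(a, 8) = 360 and solve.
With o = 8: (8 − 2)^2 = 36, so (a − 3) = 360/36 = 10.
So a = 3 + 10 = 13.
Check: U(13, 8) = 360.

a = 13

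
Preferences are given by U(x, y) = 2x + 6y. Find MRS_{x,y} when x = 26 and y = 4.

MU_x = 2, MU_y = 6, so MRS = 2/6 = 1/3 at every bundle.
At (26, 4): MRS = 1/3.
So at (26, 4) the consumer would give up 1/3 units of y for one more unit of x.

MRS = 1/3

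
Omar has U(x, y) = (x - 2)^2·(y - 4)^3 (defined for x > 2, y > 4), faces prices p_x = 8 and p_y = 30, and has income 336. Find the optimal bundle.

MU_x = 2·(x−2)·(y−4)^3, MU_y = 3·(x−2)^2·(y−4)^2.
MRS = (2/3)·(y−4)/(x−2).
Tangency: set MRS = p_x/p_y = 8/30 = 4/15.
So (2/3)·(y − 4)/(x − 2) = 4/15, i.e. (y − 4) = 0.4·(x − 2).
Rewrite the budget in excess-of-subsistence terms: 8·(x − 2) + 30·(y − 4) = 336 − 8·2 − 30·4 = 200.
Substituting, 20·(x − 2) = 200, so x − 2 = 10 and x* = 12.
Then y − 4 = 0.4·10 = 4, so y* = 8.

x* = 12, y* = 8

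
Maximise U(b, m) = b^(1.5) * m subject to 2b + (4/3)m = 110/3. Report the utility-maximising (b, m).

b* = 11, m* = 11

MU_b = 1.5·√b·m and MU_m = b^(1.5).
MRS = MU_b/MU_m = (1.5)·m/b.
Tangency: set MRS = p_b/p_m = 2/(4/3) = 1.5.
So (1.5)·m/b = 1.5, i.e. m = b.
Substitute into the budget 2·b + (4/3)·m = 110/3: (10/3)·b = 110/3, so b* = 11.
Then m* = 11.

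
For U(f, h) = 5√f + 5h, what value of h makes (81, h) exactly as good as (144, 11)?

h = 14

U(144, 11) = 115.
Set U(81, h) = 115 and solve.
With f = 81: √81 = 9, so 5h = 115 − 5·9 = 70 and h = 14.
Check: U(81, 14) = 115.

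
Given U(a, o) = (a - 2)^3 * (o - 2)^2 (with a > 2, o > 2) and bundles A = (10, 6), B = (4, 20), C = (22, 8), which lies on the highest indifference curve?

Evaluate utility at each bundle:
U(A) = 8192.
U(B) = 2592.
U(C) = 288000.
Highest utility is C, so C ≻ A ≻ B.

Bundle C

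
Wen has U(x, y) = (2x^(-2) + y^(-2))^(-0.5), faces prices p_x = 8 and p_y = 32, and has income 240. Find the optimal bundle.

x* = 10, y* = 5

For CES with ρ = -2, MRS = (2/1)·(y/x)^3.
Tangency: set MRS = p_x/p_y = 8/32 = 0.25.
So (y/x)^3 = 0.125; taking the cube root, y/x = 0.5, i.e. y = 0.5·x.
Substitute into the budget 8·x + 32·y = 240: 24·x = 240, so x* = 10 and y* = 0.5·10 = 5.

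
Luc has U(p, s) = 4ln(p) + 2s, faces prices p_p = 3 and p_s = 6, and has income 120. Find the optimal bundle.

MU_p = 4/p, MU_s = 2.
MRS = 4/p ÷ 2.
Tangency: set MRS = p_p/p_s = 3/6 = 0.5.
MRS depends only on p: 2/p = 0.5 ⇒ p* = 2/0.5 = 4.
From the budget, 6·s = 120 − 3·4 = 108, so s* = 18.

p* = 4, s* = 18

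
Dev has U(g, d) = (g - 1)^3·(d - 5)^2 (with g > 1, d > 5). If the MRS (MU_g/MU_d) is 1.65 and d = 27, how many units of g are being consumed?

MU_g = 3·(g−1)^2·(d−5)^2, MU_d = 2·(g−1)^3·(d−5).
MRS = (3/2)·(d−5)/(g−1).
Substitute d = 27: MRS = 33/(g − 1). Setting this equal to 1.65 gives g − 1 = 33/1.65 = 20, so g = 21.

g = 21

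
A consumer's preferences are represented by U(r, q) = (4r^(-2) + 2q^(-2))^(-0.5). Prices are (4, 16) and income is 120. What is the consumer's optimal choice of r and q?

For CES with ρ = -2, MRS = (4/2)·(q/r)^3.
Tangency: set MRS = p_r/p_q = 4/16 = 0.25.
So (q/r)^3 = 0.125; taking the cube root, q/r = 0.5, i.e. q = 0.5·r.
Substitute into the budget 4·r + 16·q = 120: 12·r = 120, so r* = 10 and q* = 0.5·10 = 5.

r* = 10, q* = 5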